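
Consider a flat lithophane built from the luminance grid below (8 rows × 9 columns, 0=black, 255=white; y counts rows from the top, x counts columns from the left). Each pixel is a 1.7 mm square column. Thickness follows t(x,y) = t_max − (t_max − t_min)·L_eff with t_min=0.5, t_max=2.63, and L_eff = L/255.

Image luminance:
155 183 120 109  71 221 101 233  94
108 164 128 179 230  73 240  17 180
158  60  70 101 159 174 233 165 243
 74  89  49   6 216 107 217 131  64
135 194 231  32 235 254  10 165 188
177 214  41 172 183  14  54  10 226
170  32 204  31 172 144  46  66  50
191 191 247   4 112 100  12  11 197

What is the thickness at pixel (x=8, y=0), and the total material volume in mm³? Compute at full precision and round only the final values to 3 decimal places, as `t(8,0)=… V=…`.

t(8,0)=1.845 V=319.441

span = t_max - t_min = 2.63 - 0.5 = 2.130
L(8,0) = 94, L_eff = 94/255 = 0.368627
t(8,0) = 2.63 - 2.130·0.368627 = 1.845
Σt over all 8·9 pixels = 939533/8500 ≈ 110.5332941
V = pitch²·Σt = 1.7²·939533/8500 = 319.441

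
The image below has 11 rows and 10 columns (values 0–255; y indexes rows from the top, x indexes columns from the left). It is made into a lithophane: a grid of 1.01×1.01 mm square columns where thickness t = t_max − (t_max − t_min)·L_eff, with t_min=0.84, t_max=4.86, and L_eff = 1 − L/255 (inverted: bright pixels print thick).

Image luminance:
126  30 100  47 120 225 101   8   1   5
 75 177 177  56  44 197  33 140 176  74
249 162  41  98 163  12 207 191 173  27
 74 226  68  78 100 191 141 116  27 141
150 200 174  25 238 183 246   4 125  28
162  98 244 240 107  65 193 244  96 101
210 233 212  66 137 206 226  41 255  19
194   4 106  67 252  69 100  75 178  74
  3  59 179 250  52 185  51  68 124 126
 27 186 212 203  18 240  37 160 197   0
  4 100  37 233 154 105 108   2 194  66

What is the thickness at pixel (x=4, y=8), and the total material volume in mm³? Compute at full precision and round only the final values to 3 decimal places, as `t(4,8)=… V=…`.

t(4,8)=1.660 V=310.136

span = t_max - t_min = 4.86 - 0.84 = 4.020
L(4,8) = 52, L_eff = 1 - 52/255 = 0.796078 (inverted)
t(4,8) = 4.86 - 4.020·0.796078 = 1.660
Σt over all 11·10 pixels = 646054/2125 ≈ 304.0254118
V = pitch²·Σt = 1.01²·646054/2125 = 310.136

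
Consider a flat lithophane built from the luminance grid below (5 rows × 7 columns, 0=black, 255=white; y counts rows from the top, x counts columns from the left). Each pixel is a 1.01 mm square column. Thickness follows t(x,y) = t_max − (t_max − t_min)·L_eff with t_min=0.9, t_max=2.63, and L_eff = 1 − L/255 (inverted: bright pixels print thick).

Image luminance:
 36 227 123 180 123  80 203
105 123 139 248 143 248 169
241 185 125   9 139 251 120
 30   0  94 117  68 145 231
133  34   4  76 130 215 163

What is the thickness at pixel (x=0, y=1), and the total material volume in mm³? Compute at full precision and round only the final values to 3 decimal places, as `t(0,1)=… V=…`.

span = t_max - t_min = 2.63 - 0.9 = 1.730
L(0,1) = 105, L_eff = 1 - 105/255 = 0.588235 (inverted)
t(0,1) = 2.63 - 1.730·0.588235 = 1.612
Σt over all 5·7 pixels = 1608911/25500 ≈ 63.0945490
V = pitch²·Σt = 1.01²·1608911/25500 = 64.363

t(0,1)=1.612 V=64.363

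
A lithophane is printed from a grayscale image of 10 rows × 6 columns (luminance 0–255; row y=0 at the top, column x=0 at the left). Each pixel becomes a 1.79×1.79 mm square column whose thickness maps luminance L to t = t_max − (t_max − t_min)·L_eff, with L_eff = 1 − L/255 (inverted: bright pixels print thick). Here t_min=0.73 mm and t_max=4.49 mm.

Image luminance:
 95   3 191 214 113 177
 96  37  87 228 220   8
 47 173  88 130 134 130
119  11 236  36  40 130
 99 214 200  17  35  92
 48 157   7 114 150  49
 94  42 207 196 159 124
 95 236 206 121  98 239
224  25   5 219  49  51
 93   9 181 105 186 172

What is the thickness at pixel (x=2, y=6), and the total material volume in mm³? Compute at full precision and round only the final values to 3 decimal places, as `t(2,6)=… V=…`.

t(2,6)=3.782 V=473.935

span = t_max - t_min = 4.49 - 0.73 = 3.760
L(2,6) = 207, L_eff = 1 - 207/255 = 0.188235 (inverted)
t(2,6) = 4.49 - 3.760·0.188235 = 3.782
Σt over all 10·6 pixels = 942959/6375 ≈ 147.9151373
V = pitch²·Σt = 1.79²·942959/6375 = 473.935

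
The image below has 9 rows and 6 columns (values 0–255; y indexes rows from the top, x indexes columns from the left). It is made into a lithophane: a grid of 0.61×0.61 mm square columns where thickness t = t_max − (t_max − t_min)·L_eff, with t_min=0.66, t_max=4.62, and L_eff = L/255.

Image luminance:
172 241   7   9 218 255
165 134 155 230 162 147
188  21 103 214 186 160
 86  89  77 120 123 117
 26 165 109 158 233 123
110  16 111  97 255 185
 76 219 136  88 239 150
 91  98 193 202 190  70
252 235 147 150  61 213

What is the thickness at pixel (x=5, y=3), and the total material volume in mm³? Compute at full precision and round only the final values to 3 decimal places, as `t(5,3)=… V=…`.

span = t_max - t_min = 4.62 - 0.66 = 3.960
L(5,3) = 117, L_eff = 117/255 = 0.458824
t(5,3) = 4.62 - 3.960·0.458824 = 2.803
Σt over all 9·6 pixels = 273504/2125 ≈ 128.7077647
V = pitch²·Σt = 0.61²·273504/2125 = 47.892

t(5,3)=2.803 V=47.892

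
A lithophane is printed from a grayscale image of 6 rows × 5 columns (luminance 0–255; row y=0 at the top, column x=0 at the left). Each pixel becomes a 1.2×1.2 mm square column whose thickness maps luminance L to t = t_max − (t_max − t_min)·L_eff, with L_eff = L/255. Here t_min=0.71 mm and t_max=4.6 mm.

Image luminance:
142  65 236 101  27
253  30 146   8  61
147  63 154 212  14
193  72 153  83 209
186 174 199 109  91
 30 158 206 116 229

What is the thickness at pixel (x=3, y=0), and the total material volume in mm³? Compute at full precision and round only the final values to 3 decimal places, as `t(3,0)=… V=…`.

span = t_max - t_min = 4.6 - 0.71 = 3.890
L(3,0) = 101, L_eff = 101/255 = 0.396078
t(3,0) = 4.6 - 3.890·0.396078 = 3.059
Σt over all 6·5 pixels = 671579/8500 ≈ 79.0092941
V = pitch²·Σt = 1.2²·671579/8500 = 113.773

t(3,0)=3.059 V=113.773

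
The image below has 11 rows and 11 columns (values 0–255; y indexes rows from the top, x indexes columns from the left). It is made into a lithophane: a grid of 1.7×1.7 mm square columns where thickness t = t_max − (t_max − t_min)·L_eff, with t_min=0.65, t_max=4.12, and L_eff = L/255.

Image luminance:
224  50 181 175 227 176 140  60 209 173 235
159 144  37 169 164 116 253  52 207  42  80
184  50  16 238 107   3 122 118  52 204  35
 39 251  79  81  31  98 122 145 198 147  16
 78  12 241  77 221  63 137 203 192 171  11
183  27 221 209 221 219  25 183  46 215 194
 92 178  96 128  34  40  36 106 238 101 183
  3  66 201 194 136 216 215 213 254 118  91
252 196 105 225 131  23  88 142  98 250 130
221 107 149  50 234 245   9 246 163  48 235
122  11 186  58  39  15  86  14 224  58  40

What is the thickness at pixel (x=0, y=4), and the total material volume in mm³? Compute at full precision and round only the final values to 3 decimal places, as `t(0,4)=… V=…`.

span = t_max - t_min = 4.12 - 0.65 = 3.470
L(0,4) = 78, L_eff = 78/255 = 0.305882
t(0,4) = 4.12 - 3.470·0.305882 = 3.059
Σt over all 11·11 pixels = 2398667/8500 ≈ 282.1961176
V = pitch²·Σt = 1.7²·2398667/8500 = 815.547

t(0,4)=3.059 V=815.547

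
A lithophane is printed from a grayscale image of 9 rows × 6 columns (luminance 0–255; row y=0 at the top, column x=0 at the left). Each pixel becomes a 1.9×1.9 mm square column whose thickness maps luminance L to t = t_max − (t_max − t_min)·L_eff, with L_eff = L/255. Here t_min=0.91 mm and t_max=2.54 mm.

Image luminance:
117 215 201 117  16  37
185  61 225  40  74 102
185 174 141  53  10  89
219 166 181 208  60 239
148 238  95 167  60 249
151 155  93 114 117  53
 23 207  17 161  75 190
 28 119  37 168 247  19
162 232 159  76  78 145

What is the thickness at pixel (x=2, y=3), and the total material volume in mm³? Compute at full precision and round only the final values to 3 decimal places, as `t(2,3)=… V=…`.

span = t_max - t_min = 2.54 - 0.91 = 1.630
L(2,3) = 181, L_eff = 181/255 = 0.709804
t(2,3) = 2.54 - 1.630·0.709804 = 1.383
Σt over all 9·6 pixels = 1186603/12750 ≈ 93.0669020
V = pitch²·Σt = 1.9²·1186603/12750 = 335.972

t(2,3)=1.383 V=335.972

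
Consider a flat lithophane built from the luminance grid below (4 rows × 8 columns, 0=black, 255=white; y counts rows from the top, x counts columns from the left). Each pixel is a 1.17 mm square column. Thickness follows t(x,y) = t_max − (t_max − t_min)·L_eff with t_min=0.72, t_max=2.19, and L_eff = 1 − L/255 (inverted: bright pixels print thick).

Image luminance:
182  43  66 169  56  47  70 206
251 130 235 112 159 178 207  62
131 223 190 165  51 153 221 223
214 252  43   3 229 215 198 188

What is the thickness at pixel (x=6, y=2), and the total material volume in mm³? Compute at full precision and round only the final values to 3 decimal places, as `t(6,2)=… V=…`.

t(6,2)=1.994 V=69.986

span = t_max - t_min = 2.19 - 0.72 = 1.470
L(6,2) = 221, L_eff = 1 - 221/255 = 0.133333 (inverted)
t(6,2) = 2.19 - 1.470·0.133333 = 1.994
Σt over all 4·8 pixels = 108642/2125 ≈ 51.1256471
V = pitch²·Σt = 1.17²·108642/2125 = 69.986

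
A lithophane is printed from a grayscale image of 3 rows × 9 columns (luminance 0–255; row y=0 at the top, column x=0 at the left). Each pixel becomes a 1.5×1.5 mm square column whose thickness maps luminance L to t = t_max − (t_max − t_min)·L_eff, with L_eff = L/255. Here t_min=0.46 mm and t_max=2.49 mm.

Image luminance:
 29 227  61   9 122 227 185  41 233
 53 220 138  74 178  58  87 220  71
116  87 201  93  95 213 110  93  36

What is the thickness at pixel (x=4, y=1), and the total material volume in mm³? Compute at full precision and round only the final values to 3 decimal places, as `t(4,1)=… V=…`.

t(4,1)=1.073 V=92.571

span = t_max - t_min = 2.49 - 0.46 = 2.030
L(4,1) = 178, L_eff = 178/255 = 0.698039
t(4,1) = 2.49 - 2.030·0.698039 = 1.073
Σt over all 3·9 pixels = 524567/12750 ≈ 41.1425098
V = pitch²·Σt = 1.5²·524567/12750 = 92.571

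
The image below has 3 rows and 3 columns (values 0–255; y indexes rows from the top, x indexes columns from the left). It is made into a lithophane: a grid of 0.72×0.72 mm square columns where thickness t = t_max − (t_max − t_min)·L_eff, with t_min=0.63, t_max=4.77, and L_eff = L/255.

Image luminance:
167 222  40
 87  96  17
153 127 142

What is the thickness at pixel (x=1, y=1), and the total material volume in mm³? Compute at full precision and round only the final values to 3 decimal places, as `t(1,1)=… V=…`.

span = t_max - t_min = 4.77 - 0.63 = 4.140
L(1,1) = 96, L_eff = 96/255 = 0.376471
t(1,1) = 4.77 - 4.140·0.376471 = 3.211
Σt over all 3·3 pixels = 219867/8500 ≈ 25.8667059
V = pitch²·Σt = 0.72²·219867/8500 = 13.409

t(1,1)=3.211 V=13.409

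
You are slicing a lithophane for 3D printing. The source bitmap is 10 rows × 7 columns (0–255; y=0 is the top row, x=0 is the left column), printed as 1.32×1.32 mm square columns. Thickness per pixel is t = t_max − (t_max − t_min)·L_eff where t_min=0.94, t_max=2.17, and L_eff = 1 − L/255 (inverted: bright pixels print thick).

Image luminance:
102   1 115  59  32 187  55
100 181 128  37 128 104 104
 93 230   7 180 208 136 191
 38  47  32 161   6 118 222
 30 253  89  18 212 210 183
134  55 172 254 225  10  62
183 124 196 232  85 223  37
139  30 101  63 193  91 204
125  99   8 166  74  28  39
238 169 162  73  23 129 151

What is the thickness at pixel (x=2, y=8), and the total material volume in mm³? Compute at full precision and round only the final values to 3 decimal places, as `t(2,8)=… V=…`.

t(2,8)=0.979 V=184.357

span = t_max - t_min = 2.17 - 0.94 = 1.230
L(2,8) = 8, L_eff = 1 - 8/255 = 0.968627 (inverted)
t(2,8) = 2.17 - 1.230·0.968627 = 0.979
Σt over all 10·7 pixels = 449677/4250 ≈ 105.8063529
V = pitch²·Σt = 1.32²·449677/4250 = 184.357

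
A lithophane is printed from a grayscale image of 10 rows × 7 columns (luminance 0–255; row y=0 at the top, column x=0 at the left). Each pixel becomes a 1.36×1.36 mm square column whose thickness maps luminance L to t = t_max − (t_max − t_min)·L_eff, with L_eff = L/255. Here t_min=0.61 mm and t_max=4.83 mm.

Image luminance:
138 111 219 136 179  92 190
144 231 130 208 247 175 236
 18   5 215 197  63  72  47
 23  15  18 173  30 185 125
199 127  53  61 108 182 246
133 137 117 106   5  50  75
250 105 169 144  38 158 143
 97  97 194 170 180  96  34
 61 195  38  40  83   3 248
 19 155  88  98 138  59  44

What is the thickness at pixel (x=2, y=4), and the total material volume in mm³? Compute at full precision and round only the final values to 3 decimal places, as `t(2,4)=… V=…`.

t(2,4)=3.953 V=369.305

span = t_max - t_min = 4.83 - 0.61 = 4.220
L(2,4) = 53, L_eff = 53/255 = 0.207843
t(2,4) = 4.83 - 4.220·0.207843 = 3.953
Σt over all 10·7 pixels = 254576/1275 ≈ 199.6674510
V = pitch²·Σt = 1.36²·254576/1275 = 369.305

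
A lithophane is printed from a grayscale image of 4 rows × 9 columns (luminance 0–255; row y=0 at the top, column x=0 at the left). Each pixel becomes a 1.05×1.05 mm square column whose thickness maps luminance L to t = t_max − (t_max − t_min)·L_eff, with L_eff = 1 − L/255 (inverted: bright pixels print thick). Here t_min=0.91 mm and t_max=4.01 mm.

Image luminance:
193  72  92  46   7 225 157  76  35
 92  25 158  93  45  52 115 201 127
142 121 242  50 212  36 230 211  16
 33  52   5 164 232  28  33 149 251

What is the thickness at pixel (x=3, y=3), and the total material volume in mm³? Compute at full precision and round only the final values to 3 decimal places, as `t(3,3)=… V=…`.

span = t_max - t_min = 4.01 - 0.91 = 3.100
L(3,3) = 164, L_eff = 1 - 164/255 = 0.356863 (inverted)
t(3,3) = 4.01 - 3.100·0.356863 = 2.904
Σt over all 4·9 pixels = 104048/1275 ≈ 81.6062745
V = pitch²·Σt = 1.05²·104048/1275 = 89.971

t(3,3)=2.904 V=89.971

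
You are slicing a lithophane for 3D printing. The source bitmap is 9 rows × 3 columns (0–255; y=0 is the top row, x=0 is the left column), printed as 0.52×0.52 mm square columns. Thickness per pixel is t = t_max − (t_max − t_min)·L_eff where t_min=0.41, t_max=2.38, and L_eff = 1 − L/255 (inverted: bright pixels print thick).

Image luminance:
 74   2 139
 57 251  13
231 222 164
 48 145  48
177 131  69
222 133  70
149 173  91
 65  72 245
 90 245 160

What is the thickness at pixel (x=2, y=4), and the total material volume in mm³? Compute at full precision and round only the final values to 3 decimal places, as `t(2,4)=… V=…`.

t(2,4)=0.943 V=10.275

span = t_max - t_min = 2.38 - 0.41 = 1.970
L(2,4) = 69, L_eff = 1 - 69/255 = 0.729412 (inverted)
t(2,4) = 2.38 - 1.970·0.729412 = 0.943
Σt over all 9·3 pixels = 323009/8500 ≈ 38.0010588
V = pitch²·Σt = 0.52²·323009/8500 = 10.275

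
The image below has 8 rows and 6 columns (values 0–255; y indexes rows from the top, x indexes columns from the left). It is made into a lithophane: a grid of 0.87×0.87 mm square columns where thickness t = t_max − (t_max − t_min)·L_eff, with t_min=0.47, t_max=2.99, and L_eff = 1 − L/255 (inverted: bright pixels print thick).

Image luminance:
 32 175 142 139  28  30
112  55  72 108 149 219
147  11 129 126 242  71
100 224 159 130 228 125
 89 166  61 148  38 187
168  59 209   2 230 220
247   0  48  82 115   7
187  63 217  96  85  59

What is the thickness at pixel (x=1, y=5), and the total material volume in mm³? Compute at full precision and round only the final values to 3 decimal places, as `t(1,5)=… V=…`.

span = t_max - t_min = 2.99 - 0.47 = 2.520
L(1,5) = 59, L_eff = 1 - 59/255 = 0.768627 (inverted)
t(1,5) = 2.99 - 2.520·0.768627 = 1.053
Σt over all 8·6 pixels = 168396/2125 ≈ 79.2451765
V = pitch²·Σt = 0.87²·168396/2125 = 59.981

t(1,5)=1.053 V=59.981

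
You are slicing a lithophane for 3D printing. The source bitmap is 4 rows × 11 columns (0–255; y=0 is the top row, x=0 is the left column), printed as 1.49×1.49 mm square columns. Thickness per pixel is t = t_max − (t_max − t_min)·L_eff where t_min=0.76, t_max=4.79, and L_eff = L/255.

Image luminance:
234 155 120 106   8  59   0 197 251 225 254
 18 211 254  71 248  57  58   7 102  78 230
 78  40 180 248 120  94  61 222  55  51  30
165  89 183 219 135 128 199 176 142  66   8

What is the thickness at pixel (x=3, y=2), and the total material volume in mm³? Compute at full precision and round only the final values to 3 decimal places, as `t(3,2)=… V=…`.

span = t_max - t_min = 4.79 - 0.76 = 4.030
L(3,2) = 248, L_eff = 248/255 = 0.972549
t(3,2) = 4.79 - 4.030·0.972549 = 0.871
Σt over all 4·11 pixels = 776171/6375 ≈ 121.7523137
V = pitch²·Σt = 1.49²·776171/6375 = 270.302

t(3,2)=0.871 V=270.302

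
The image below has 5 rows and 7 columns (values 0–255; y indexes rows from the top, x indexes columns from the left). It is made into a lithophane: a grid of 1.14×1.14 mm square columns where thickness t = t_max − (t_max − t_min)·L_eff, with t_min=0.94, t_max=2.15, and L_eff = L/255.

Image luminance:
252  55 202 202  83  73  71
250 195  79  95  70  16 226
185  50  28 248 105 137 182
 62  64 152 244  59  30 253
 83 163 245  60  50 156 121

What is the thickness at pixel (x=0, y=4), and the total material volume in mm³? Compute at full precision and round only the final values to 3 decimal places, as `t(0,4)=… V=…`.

t(0,4)=1.756 V=69.761

span = t_max - t_min = 2.15 - 0.94 = 1.210
L(0,4) = 83, L_eff = 83/255 = 0.325490
t(0,4) = 2.15 - 1.210·0.325490 = 1.756
Σt over all 5·7 pixels = 1368809/25500 ≈ 53.6787843
V = pitch²·Σt = 1.14²·1368809/25500 = 69.761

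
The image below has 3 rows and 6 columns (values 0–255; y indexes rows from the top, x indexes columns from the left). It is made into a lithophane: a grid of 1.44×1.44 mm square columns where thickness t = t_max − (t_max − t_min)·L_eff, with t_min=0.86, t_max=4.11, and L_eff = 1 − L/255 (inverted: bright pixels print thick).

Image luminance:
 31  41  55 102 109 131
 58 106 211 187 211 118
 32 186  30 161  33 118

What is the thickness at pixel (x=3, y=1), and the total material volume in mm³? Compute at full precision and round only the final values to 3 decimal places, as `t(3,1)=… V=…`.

span = t_max - t_min = 4.11 - 0.86 = 3.250
L(3,1) = 187, L_eff = 1 - 187/255 = 0.266667 (inverted)
t(3,1) = 4.11 - 3.250·0.266667 = 3.243
Σt over all 3·6 pixels = 16979/425 ≈ 39.9505882
V = pitch²·Σt = 1.44²·16979/425 = 82.842

t(3,1)=3.243 V=82.842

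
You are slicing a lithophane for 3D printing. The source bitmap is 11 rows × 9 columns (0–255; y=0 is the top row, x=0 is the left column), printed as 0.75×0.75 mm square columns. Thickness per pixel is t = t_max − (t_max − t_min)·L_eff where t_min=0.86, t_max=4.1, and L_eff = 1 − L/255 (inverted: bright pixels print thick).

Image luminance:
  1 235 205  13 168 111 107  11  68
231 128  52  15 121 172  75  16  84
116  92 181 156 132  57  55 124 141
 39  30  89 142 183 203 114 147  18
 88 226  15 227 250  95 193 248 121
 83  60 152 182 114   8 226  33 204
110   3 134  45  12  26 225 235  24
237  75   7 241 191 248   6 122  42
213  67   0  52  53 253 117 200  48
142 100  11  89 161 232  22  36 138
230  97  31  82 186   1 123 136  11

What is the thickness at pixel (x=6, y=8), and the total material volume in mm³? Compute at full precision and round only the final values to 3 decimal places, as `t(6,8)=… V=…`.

span = t_max - t_min = 4.1 - 0.86 = 3.240
L(6,8) = 117, L_eff = 1 - 117/255 = 0.541176 (inverted)
t(6,8) = 4.1 - 3.240·0.541176 = 2.347
Σt over all 11·9 pixels = 965079/4250 ≈ 227.0774118
V = pitch²·Σt = 0.75²·965079/4250 = 127.731

t(6,8)=2.347 V=127.731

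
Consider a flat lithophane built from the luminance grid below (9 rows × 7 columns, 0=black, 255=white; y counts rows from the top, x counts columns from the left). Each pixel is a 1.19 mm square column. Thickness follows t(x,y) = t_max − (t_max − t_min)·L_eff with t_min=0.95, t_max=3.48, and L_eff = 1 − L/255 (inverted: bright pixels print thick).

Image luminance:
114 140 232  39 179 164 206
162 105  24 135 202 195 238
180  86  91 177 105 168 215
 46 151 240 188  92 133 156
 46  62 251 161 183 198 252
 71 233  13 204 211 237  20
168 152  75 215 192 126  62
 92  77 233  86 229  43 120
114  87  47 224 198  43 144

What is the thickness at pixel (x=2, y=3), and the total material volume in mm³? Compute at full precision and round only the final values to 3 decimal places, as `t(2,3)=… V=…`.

span = t_max - t_min = 3.48 - 0.95 = 2.530
L(2,3) = 240, L_eff = 1 - 240/255 = 0.058824 (inverted)
t(2,3) = 3.48 - 2.530·0.058824 = 3.331
Σt over all 9·7 pixels = 3811271/25500 ≈ 149.4616078
V = pitch²·Σt = 1.19²·3811271/25500 = 211.653

t(2,3)=3.331 V=211.653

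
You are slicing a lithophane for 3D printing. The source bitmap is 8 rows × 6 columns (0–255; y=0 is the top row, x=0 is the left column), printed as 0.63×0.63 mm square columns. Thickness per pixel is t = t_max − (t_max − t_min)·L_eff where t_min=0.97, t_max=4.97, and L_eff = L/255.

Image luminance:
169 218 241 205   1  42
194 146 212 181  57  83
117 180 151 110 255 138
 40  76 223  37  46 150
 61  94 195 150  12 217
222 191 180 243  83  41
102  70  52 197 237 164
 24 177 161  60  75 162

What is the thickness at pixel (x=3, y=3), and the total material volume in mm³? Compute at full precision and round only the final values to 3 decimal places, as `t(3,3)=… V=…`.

t(3,3)=4.390 V=54.577

span = t_max - t_min = 4.97 - 0.97 = 4.000
L(3,3) = 37, L_eff = 37/255 = 0.145098
t(3,3) = 4.97 - 4.000·0.145098 = 4.390
Σt over all 8·6 pixels = 175324/1275 ≈ 137.5090196
V = pitch²·Σt = 0.63²·175324/1275 = 54.577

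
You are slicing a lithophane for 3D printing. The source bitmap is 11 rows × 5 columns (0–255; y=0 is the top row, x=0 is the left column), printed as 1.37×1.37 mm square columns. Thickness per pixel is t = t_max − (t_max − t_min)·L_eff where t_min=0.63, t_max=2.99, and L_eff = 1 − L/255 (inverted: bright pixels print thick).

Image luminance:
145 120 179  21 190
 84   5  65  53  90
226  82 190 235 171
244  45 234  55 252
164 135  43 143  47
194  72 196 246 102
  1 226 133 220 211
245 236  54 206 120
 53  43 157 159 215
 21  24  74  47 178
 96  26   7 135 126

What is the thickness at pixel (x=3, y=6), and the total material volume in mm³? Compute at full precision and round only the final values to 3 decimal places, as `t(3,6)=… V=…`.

t(3,6)=2.666 V=187.340

span = t_max - t_min = 2.99 - 0.63 = 2.360
L(3,6) = 220, L_eff = 1 - 220/255 = 0.137255 (inverted)
t(3,6) = 2.99 - 2.360·0.137255 = 2.666
Σt over all 11·5 pixels = 848417/8500 ≈ 99.8137647
V = pitch²·Σt = 1.37²·848417/8500 = 187.340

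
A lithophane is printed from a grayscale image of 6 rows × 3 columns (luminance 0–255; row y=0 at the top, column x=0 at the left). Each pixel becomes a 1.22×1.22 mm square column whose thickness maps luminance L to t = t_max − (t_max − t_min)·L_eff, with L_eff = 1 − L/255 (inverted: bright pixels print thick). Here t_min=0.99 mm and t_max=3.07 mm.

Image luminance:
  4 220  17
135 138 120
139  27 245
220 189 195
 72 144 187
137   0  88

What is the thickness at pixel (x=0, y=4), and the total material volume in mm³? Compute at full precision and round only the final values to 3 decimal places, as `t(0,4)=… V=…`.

span = t_max - t_min = 3.07 - 0.99 = 2.080
L(0,4) = 72, L_eff = 1 - 72/255 = 0.717647 (inverted)
t(0,4) = 3.07 - 2.080·0.717647 = 1.577
Σt over all 6·3 pixels = 154671/4250 ≈ 36.3931765
V = pitch²·Σt = 1.22²·154671/4250 = 54.168

t(0,4)=1.577 V=54.168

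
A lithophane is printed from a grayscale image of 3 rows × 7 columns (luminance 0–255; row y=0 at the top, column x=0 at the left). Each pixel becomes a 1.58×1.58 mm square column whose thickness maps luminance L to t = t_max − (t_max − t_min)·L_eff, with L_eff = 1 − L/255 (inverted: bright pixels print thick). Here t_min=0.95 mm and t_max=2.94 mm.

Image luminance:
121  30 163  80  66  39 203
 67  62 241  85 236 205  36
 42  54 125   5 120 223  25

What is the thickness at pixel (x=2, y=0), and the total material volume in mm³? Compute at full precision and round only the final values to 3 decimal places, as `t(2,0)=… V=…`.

span = t_max - t_min = 2.94 - 0.95 = 1.990
L(2,0) = 163, L_eff = 1 - 163/255 = 0.360784 (inverted)
t(2,0) = 2.94 - 1.990·0.360784 = 2.222
Σt over all 3·7 pixels = 952097/25500 ≈ 37.3371373
V = pitch²·Σt = 1.58²·952097/25500 = 93.208

t(2,0)=2.222 V=93.208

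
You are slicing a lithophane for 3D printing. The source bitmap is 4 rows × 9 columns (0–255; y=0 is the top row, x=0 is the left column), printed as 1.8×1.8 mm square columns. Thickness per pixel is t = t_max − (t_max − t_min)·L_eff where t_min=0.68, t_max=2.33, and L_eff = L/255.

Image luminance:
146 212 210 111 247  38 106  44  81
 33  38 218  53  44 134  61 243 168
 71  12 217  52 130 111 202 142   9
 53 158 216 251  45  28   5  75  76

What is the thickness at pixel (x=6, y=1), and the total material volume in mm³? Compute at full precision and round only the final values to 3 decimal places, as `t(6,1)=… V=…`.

span = t_max - t_min = 2.33 - 0.68 = 1.650
L(6,1) = 61, L_eff = 61/255 = 0.239216
t(6,1) = 2.33 - 1.650·0.239216 = 1.935
Σt over all 4·9 pixels = 24539/425 ≈ 57.7388235
V = pitch²·Σt = 1.8²·24539/425 = 187.074

t(6,1)=1.935 V=187.074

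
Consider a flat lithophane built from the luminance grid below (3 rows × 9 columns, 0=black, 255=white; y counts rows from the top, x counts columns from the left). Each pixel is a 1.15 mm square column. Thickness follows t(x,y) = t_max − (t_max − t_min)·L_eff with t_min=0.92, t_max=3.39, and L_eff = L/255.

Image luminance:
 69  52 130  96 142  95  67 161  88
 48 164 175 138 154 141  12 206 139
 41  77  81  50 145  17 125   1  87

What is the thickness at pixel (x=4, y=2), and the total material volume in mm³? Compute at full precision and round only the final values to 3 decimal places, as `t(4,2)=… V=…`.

t(4,2)=1.985 V=86.448

span = t_max - t_min = 3.39 - 0.92 = 2.470
L(4,2) = 145, L_eff = 145/255 = 0.568627
t(4,2) = 3.39 - 2.470·0.568627 = 1.985
Σt over all 3·9 pixels = 416717/6375 ≈ 65.3673725
V = pitch²·Σt = 1.15²·416717/6375 = 86.448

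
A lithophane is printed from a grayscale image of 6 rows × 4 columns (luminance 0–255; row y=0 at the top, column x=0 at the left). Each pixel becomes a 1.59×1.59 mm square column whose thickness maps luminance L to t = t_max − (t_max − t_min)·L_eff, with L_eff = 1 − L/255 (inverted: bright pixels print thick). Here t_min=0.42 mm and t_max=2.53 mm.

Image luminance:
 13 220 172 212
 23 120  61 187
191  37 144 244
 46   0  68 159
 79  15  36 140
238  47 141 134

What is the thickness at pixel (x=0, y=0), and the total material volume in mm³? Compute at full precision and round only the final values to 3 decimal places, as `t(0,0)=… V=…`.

t(0,0)=0.528 V=82.529

span = t_max - t_min = 2.53 - 0.42 = 2.110
L(0,0) = 13, L_eff = 1 - 13/255 = 0.949020 (inverted)
t(0,0) = 2.53 - 2.110·0.949020 = 0.528
Σt over all 6·4 pixels = 277479/8500 ≈ 32.6445882
V = pitch²·Σt = 1.59²·277479/8500 = 82.529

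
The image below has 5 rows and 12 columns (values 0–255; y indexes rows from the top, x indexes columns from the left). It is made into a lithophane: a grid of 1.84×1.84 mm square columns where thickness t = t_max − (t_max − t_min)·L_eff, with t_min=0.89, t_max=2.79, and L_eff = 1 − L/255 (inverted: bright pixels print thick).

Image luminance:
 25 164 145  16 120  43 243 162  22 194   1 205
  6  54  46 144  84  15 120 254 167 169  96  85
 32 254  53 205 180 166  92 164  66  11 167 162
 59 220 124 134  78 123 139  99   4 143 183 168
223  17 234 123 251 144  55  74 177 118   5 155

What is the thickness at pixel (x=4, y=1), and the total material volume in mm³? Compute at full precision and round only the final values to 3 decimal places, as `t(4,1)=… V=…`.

span = t_max - t_min = 2.79 - 0.89 = 1.900
L(4,1) = 84, L_eff = 1 - 84/255 = 0.670588 (inverted)
t(4,1) = 2.79 - 1.900·0.670588 = 1.516
Σt over all 5·12 pixels = 45438/425 ≈ 106.9129412
V = pitch²·Σt = 1.84²·45438/425 = 361.964

t(4,1)=1.516 V=361.964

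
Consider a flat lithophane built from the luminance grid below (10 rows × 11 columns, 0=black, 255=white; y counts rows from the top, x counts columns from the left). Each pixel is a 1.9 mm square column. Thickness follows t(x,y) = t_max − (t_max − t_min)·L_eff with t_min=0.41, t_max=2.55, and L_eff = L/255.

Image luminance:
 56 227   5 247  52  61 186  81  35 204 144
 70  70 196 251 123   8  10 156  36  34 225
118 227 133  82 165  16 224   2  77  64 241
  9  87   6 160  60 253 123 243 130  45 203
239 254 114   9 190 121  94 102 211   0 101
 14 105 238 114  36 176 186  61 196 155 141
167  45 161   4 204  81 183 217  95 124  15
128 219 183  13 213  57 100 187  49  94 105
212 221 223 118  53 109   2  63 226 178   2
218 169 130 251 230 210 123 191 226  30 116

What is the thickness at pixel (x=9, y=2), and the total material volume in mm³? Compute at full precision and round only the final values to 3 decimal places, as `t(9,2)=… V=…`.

t(9,2)=2.013 V=590.071

span = t_max - t_min = 2.55 - 0.41 = 2.140
L(9,2) = 64, L_eff = 64/255 = 0.250980
t(9,2) = 2.55 - 2.140·0.250980 = 2.013
Σt over all 10·11 pixels = 347341/2125 ≈ 163.4545882
V = pitch²·Σt = 1.9²·347341/2125 = 590.071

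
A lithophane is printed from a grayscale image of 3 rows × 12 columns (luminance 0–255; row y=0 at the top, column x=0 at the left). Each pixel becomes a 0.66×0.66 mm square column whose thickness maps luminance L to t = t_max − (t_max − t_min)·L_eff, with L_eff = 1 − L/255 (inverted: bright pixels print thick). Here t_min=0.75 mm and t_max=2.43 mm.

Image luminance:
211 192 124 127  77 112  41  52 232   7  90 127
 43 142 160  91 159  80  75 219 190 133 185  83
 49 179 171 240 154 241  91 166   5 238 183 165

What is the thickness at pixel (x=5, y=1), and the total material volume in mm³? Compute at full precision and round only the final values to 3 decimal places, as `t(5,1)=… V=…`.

t(5,1)=1.277 V=25.634

span = t_max - t_min = 2.43 - 0.75 = 1.680
L(5,1) = 80, L_eff = 1 - 80/255 = 0.686275 (inverted)
t(5,1) = 2.43 - 1.680·0.686275 = 1.277
Σt over all 3·12 pixels = 125051/2125 ≈ 58.8475294
V = pitch²·Σt = 0.66²·125051/2125 = 25.634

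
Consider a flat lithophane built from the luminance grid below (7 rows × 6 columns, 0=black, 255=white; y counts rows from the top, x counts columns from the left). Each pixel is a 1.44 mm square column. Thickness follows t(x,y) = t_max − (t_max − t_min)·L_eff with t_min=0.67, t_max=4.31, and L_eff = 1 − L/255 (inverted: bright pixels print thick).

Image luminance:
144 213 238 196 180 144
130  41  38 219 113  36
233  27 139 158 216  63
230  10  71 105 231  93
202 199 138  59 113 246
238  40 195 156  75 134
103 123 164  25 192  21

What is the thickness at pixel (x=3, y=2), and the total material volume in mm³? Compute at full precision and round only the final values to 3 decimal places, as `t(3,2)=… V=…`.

span = t_max - t_min = 4.31 - 0.67 = 3.640
L(3,2) = 158, L_eff = 1 - 158/255 = 0.380392 (inverted)
t(3,2) = 4.31 - 3.640·0.380392 = 2.925
Σt over all 7·6 pixels = 464849/4250 ≈ 109.3762353
V = pitch²·Σt = 1.44²·464849/4250 = 226.803

t(3,2)=2.925 V=226.803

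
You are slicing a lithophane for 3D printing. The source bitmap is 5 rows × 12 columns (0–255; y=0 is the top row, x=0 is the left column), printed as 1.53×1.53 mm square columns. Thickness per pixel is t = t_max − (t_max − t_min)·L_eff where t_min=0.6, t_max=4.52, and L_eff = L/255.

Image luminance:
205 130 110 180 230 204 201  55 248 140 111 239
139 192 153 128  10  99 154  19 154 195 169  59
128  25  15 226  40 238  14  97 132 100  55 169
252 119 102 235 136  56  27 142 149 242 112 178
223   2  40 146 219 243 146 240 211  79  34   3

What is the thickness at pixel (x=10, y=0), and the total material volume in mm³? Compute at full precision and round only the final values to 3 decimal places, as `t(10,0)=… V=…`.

t(10,0)=2.814 V=343.405

span = t_max - t_min = 4.52 - 0.6 = 3.920
L(10,0) = 111, L_eff = 111/255 = 0.435294
t(10,0) = 4.52 - 3.920·0.435294 = 2.814
Σt over all 5·12 pixels = 935198/6375 ≈ 146.6977255
V = pitch²·Σt = 1.53²·935198/6375 = 343.405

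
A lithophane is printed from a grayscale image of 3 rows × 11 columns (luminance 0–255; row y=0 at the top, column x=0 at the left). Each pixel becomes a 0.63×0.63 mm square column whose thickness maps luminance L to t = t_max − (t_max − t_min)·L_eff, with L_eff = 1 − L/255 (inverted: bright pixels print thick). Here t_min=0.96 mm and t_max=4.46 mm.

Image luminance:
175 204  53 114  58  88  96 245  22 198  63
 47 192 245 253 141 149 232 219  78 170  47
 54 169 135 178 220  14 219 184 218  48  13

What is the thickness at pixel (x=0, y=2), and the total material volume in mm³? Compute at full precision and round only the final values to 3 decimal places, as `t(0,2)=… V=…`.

t(0,2)=1.701 V=37.312

span = t_max - t_min = 4.46 - 0.96 = 3.500
L(0,2) = 54, L_eff = 1 - 54/255 = 0.788235 (inverted)
t(0,2) = 4.46 - 3.500·0.788235 = 1.701
Σt over all 3·11 pixels = 239719/2550 ≈ 94.0074510
V = pitch²·Σt = 0.63²·239719/2550 = 37.312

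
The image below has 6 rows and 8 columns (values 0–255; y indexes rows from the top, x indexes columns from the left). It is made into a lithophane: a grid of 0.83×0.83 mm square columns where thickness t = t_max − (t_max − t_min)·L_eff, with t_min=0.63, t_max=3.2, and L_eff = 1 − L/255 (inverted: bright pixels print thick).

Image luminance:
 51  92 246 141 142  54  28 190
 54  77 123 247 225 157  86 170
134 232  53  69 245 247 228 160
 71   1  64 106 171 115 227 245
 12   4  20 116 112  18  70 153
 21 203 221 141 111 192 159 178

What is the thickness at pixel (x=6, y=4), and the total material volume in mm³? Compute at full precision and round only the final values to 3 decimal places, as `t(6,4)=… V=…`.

t(6,4)=1.335 V=63.754

span = t_max - t_min = 3.2 - 0.63 = 2.570
L(6,4) = 70, L_eff = 1 - 70/255 = 0.725490 (inverted)
t(6,4) = 3.2 - 2.570·0.725490 = 1.335
Σt over all 6·8 pixels = 1179947/12750 ≈ 92.5448627
V = pitch²·Σt = 0.83²·1179947/12750 = 63.754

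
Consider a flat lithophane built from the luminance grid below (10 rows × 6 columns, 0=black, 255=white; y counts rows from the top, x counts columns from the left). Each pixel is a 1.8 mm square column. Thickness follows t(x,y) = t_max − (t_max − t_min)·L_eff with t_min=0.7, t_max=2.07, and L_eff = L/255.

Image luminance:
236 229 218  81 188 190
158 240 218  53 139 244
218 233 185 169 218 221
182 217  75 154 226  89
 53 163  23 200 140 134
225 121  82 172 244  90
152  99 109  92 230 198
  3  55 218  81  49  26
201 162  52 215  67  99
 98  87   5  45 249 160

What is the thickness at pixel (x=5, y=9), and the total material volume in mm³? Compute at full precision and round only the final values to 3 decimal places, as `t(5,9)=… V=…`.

t(5,9)=1.210 V=249.574

span = t_max - t_min = 2.07 - 0.7 = 1.370
L(5,9) = 160, L_eff = 160/255 = 0.627451
t(5,9) = 2.07 - 1.370·0.627451 = 1.210
Σt over all 10·6 pixels = 98212/1275 ≈ 77.0290196
V = pitch²·Σt = 1.8²·98212/1275 = 249.574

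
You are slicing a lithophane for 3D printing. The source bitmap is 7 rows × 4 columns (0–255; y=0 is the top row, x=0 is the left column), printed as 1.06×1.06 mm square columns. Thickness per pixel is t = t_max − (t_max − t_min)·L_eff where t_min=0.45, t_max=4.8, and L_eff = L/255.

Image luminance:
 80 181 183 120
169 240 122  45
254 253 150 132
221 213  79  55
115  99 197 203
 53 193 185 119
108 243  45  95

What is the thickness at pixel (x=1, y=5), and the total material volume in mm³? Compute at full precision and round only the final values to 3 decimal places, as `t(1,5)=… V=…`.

span = t_max - t_min = 4.8 - 0.45 = 4.350
L(1,5) = 193, L_eff = 193/255 = 0.756863
t(1,5) = 4.8 - 4.350·0.756863 = 1.508
Σt over all 7·4 pixels = 27018/425 ≈ 63.5717647
V = pitch²·Σt = 1.06²·27018/425 = 71.429

t(1,5)=1.508 V=71.429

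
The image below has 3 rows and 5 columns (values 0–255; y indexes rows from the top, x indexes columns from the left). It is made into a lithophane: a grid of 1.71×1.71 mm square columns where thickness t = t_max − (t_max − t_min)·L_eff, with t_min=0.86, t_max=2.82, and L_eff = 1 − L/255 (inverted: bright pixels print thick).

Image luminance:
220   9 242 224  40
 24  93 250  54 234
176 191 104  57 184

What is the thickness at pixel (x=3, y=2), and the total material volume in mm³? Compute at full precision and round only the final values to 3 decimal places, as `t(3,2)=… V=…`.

span = t_max - t_min = 2.82 - 0.86 = 1.960
L(3,2) = 57, L_eff = 1 - 57/255 = 0.776471 (inverted)
t(3,2) = 2.82 - 1.960·0.776471 = 1.298
Σt over all 3·5 pixels = 370471/12750 ≈ 29.0565490
V = pitch²·Σt = 1.71²·370471/12750 = 84.964

t(3,2)=1.298 V=84.964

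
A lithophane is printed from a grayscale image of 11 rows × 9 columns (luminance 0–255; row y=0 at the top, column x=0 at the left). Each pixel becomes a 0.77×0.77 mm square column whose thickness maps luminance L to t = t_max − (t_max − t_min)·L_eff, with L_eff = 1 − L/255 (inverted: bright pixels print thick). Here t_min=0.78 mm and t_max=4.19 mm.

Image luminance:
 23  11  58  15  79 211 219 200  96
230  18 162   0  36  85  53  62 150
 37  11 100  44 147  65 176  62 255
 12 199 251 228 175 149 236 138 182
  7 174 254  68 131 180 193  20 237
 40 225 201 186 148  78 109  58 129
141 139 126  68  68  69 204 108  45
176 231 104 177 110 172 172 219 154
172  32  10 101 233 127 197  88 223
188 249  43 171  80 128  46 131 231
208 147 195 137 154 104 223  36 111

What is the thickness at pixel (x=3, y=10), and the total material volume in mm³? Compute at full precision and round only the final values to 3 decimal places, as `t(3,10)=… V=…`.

span = t_max - t_min = 4.19 - 0.78 = 3.410
L(3,10) = 137, L_eff = 1 - 137/255 = 0.462745 (inverted)
t(3,10) = 4.19 - 3.410·0.462745 = 2.612
Σt over all 11·9 pixels = 2118237/8500 ≈ 249.2043529
V = pitch²·Σt = 0.77²·2118237/8500 = 147.753

t(3,10)=2.612 V=147.753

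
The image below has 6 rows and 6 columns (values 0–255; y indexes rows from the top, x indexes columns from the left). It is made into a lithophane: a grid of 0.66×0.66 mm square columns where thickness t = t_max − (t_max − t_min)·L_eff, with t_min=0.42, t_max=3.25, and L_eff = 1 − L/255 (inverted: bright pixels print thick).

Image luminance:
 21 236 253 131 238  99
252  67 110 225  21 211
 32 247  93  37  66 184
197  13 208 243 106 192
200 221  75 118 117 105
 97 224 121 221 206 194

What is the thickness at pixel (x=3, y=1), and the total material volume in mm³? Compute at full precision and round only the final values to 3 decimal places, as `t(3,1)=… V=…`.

span = t_max - t_min = 3.25 - 0.42 = 2.830
L(3,1) = 225, L_eff = 1 - 225/255 = 0.117647 (inverted)
t(3,1) = 3.25 - 2.830·0.117647 = 2.917
Σt over all 6·6 pixels = 1908383/25500 ≈ 74.8385490
V = pitch²·Σt = 0.66²·1908383/25500 = 32.600

t(3,1)=2.917 V=32.600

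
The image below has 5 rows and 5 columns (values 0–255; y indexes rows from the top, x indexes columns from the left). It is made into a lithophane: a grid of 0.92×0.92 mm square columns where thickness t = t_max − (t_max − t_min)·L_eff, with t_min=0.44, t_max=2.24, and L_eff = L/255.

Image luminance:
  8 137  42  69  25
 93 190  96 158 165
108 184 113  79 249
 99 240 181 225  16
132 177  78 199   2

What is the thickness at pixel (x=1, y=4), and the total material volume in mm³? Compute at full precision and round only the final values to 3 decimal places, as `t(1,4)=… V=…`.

span = t_max - t_min = 2.24 - 0.44 = 1.800
L(1,4) = 177, L_eff = 177/255 = 0.694118
t(1,4) = 2.24 - 1.800·0.694118 = 0.991
Σt over all 5·5 pixels = 2921/85 ≈ 34.3647059
V = pitch²·Σt = 0.92²·2921/85 = 29.086

t(1,4)=0.991 V=29.086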